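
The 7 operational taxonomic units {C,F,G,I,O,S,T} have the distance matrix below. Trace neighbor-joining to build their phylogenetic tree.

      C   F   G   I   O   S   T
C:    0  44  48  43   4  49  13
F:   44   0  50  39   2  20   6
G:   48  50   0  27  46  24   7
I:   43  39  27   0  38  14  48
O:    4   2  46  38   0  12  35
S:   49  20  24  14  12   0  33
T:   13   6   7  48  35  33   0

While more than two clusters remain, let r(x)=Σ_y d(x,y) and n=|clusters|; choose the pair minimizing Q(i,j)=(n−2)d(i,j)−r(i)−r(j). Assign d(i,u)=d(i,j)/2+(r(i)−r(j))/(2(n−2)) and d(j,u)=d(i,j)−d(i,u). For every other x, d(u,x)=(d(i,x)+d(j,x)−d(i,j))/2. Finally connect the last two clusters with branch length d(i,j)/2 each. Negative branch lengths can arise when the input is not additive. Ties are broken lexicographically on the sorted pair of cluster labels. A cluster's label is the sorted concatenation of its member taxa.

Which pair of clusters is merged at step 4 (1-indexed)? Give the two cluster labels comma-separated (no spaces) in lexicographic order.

CO,F

1. join C+O (d=4, Q=-318) ⇒ CO; edges |C|=42/5, |O|=-22/5
  updated: d(CO,F)=21, d(CO,G)=45, d(CO,I)=77/2, d(CO,S)=57/2, d(CO,T)=22
2. join G+T (d=7, Q=-241) ⇒ GT; edges |G|=65/8, |T|=-9/8
  updated: d(CO,GT)=30, d(F,GT)=49/2, d(GT,I)=34, d(GT,S)=25
3. join I+S (d=14, Q=-171) ⇒ IS; edges |I|=40/3, |S|=2/3
  updated: d(CO,IS)=53/2, d(F,IS)=45/2, d(GT,IS)=45/2
4. join CO+F (d=21, Q=-207/2) ⇒ CFO; edges |CO|=103/8, |F|=65/8
  updated: d(CFO,GT)=67/4, d(CFO,IS)=14
5. join CFO+GT (d=67/4, Q=-213/4) ⇒ CFGOT; edges |CFO|=33/8, |GT|=101/8
  updated: d(CFGOT,IS)=79/8
6. join CFGOT+IS (d=79/8) ⇒ CFGIOST; edges |CFGOT|=79/16, |IS|=79/16
final tree: ((((C:42/5,O:-22/5):103/8,F:65/8):33/8,(G:65/8,T:-9/8):101/8):79/16,(I:40/3,S:2/3):79/16)
total length: 581/8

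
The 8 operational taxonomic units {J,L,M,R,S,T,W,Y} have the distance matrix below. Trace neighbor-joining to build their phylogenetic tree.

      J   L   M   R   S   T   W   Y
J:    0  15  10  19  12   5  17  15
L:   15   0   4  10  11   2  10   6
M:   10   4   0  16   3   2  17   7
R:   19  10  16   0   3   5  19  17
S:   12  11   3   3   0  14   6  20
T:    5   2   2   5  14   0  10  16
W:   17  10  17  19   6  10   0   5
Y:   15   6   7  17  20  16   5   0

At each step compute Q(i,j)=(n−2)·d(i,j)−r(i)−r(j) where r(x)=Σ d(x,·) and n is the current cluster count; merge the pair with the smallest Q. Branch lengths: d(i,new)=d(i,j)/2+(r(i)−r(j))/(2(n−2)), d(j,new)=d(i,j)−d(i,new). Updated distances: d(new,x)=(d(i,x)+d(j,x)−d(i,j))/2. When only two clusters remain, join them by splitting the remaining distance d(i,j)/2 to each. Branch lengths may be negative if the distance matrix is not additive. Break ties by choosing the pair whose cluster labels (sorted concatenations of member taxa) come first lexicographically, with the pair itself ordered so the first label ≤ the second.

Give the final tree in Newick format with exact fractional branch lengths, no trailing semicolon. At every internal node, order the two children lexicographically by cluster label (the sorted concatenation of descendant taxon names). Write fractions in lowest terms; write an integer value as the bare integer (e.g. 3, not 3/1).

1. join R+S (d=3, Q=-140) ⇒ RS; edges |R|=19/6, |S|=-1/6
  updated: d(J,RS)=14, d(L,RS)=9, d(M,RS)=8, d(RS,T)=8, d(RS,W)=11, d(RS,Y)=17
2. join W+Y (d=5, Q=-111) ⇒ WY; edges |W|=29/10, |Y|=21/10
  updated: d(J,WY)=27/2, d(L,WY)=11/2, d(M,WY)=19/2, d(RS,WY)=23/2, d(T,WY)=21/2
3. join J+T (d=5, Q=-65) ⇒ JT; edges |J|=25/4, |T|=-5/4
  updated: d(JT,L)=6, d(JT,M)=7/2, d(JT,RS)=17/2, d(JT,WY)=19/2
4. join L+WY (d=11/2, Q=-44) ⇒ LWY; edges |L|=5/6, |WY|=14/3
  updated: d(JT,LWY)=5, d(LWY,M)=4, d(LWY,RS)=15/2
5. join JT+M (d=7/2, Q=-51/2) ⇒ JMT; edges |JT|=17/8, |M|=11/8
  updated: d(JMT,LWY)=11/4, d(JMT,RS)=13/2
6. join JMT+LWY (d=11/4, Q=-67/4) ⇒ JLMTWY; edges |JMT|=7/8, |LWY|=15/8
  updated: d(JLMTWY,RS)=45/8
7. join JLMTWY+RS (d=45/8) ⇒ JLMRSTWY; edges |JLMTWY|=45/16, |RS|=45/16
final tree: ((((J:25/4,T:-5/4):17/8,M:11/8):7/8,(L:5/6,(W:29/10,Y:21/10):14/3):15/8):45/16,(R:19/6,S:-1/6):45/16)
total length: 243/8

((((J:25/4,T:-5/4):17/8,M:11/8):7/8,(L:5/6,(W:29/10,Y:21/10):14/3):15/8):45/16,(R:19/6,S:-1/6):45/16)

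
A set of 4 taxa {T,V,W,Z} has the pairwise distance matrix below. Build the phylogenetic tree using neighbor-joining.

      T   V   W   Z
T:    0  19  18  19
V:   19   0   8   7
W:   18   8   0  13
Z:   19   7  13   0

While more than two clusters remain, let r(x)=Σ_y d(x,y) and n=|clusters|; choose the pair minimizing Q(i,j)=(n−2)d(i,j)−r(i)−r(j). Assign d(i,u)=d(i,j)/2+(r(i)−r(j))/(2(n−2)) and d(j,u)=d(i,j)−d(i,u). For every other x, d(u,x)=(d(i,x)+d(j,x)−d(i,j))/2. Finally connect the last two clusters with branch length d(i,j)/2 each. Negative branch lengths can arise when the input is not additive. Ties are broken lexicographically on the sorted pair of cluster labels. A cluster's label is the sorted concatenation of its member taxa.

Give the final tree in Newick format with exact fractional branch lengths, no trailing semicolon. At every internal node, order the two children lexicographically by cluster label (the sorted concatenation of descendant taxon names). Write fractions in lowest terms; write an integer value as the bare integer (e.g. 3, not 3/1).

(((T:53/4,W:19/4):9/4,V:9/4):19/8,Z:19/8)

1. join T+W (d=18, Q=-59) ⇒ TW; edges |T|=53/4, |W|=19/4
  updated: d(TW,V)=9/2, d(TW,Z)=7
2. join TW+V (d=9/2, Q=-37/2) ⇒ TVW; edges |TW|=9/4, |V|=9/4
  updated: d(TVW,Z)=19/4
3. join TVW+Z (d=19/4) ⇒ TVWZ; edges |TVW|=19/8, |Z|=19/8
final tree: (((T:53/4,W:19/4):9/4,V:9/4):19/8,Z:19/8)
total length: 109/4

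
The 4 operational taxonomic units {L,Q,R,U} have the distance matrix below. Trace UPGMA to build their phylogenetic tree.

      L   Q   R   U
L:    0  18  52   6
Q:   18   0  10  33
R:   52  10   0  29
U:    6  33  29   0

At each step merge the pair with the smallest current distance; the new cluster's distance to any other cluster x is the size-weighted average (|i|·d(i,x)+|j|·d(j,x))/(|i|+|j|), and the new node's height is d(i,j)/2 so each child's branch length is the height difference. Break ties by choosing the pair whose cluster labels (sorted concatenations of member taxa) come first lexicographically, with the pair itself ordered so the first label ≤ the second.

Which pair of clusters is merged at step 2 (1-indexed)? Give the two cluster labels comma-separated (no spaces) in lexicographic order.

step 1: merge (L,U) at d=6; branch lengths L→3, U→3; new cluster LU
  updated: d(LU,Q)=51/2, d(LU,R)=81/2
step 2: merge (Q,R) at d=10; branch lengths Q→5, R→5; new cluster QR
  updated: d(LU,QR)=33
step 3: merge (LU,QR) at d=33; branch lengths LU→27/2, QR→23/2; new cluster LQRU
final tree: ((L:3,U:3):27/2,(Q:5,R:5):23/2)
total length: 41

Q,R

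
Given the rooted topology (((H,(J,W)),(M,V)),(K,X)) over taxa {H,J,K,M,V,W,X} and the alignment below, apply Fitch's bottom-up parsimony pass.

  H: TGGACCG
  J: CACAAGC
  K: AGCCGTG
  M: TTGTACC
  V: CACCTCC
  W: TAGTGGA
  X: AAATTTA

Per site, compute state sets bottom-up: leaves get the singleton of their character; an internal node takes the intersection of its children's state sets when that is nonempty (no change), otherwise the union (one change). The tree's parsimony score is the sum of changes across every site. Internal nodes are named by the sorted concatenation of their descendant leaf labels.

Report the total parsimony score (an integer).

JW@0: {C} ∪ {T} = {C,T} (union, +1)
HJW@0: {T} ∩ {C,T} = {T} (intersection, +0)
MV@0: {T} ∪ {C} = {C,T} (union, +1)
HJMVW@0: {T} ∩ {C,T} = {T} (intersection, +0)
KX@0: {A} ∩ {A} = {A} (intersection, +0)
HJKMVWX@0: {T} ∪ {A} = {A,T} (union, +1)
JW@1: {A} ∩ {A} = {A} (intersection, +0)
HJW@1: {G} ∪ {A} = {A,G} (union, +1)
MV@1: {T} ∪ {A} = {A,T} (union, +1)
HJMVW@1: {A,G} ∩ {A,T} = {A} (intersection, +0)
KX@1: {G} ∪ {A} = {A,G} (union, +1)
HJKMVWX@1: {A} ∩ {A,G} = {A} (intersection, +0)
JW@2: {C} ∪ {G} = {C,G} (union, +1)
HJW@2: {G} ∩ {C,G} = {G} (intersection, +0)
MV@2: {G} ∪ {C} = {C,G} (union, +1)
HJMVW@2: {G} ∩ {C,G} = {G} (intersection, +0)
KX@2: {C} ∪ {A} = {A,C} (union, +1)
HJKMVWX@2: {G} ∪ {A,C} = {A,C,G} (union, +1)
JW@3: {A} ∪ {T} = {A,T} (union, +1)
HJW@3: {A} ∩ {A,T} = {A} (intersection, +0)
MV@3: {T} ∪ {C} = {C,T} (union, +1)
HJMVW@3: {A} ∪ {C,T} = {A,C,T} (union, +1)
KX@3: {C} ∪ {T} = {C,T} (union, +1)
HJKMVWX@3: {A,C,T} ∩ {C,T} = {C,T} (intersection, +0)
JW@4: {A} ∪ {G} = {A,G} (union, +1)
HJW@4: {C} ∪ {A,G} = {A,C,G} (union, +1)
MV@4: {A} ∪ {T} = {A,T} (union, +1)
HJMVW@4: {A,C,G} ∩ {A,T} = {A} (intersection, +0)
KX@4: {G} ∪ {T} = {G,T} (union, +1)
HJKMVWX@4: {A} ∪ {G,T} = {A,G,T} (union, +1)
JW@5: {G} ∩ {G} = {G} (intersection, +0)
HJW@5: {C} ∪ {G} = {C,G} (union, +1)
MV@5: {C} ∩ {C} = {C} (intersection, +0)
HJMVW@5: {C,G} ∩ {C} = {C} (intersection, +0)
KX@5: {T} ∩ {T} = {T} (intersection, +0)
HJKMVWX@5: {C} ∪ {T} = {C,T} (union, +1)
JW@6: {C} ∪ {A} = {A,C} (union, +1)
HJW@6: {G} ∪ {A,C} = {A,C,G} (union, +1)
MV@6: {C} ∩ {C} = {C} (intersection, +0)
HJMVW@6: {A,C,G} ∩ {C} = {C} (intersection, +0)
KX@6: {G} ∪ {A} = {A,G} (union, +1)
HJKMVWX@6: {C} ∪ {A,G} = {A,C,G} (union, +1)
per-site changes: [3, 3, 4, 4, 5, 2, 4]; total = 25

25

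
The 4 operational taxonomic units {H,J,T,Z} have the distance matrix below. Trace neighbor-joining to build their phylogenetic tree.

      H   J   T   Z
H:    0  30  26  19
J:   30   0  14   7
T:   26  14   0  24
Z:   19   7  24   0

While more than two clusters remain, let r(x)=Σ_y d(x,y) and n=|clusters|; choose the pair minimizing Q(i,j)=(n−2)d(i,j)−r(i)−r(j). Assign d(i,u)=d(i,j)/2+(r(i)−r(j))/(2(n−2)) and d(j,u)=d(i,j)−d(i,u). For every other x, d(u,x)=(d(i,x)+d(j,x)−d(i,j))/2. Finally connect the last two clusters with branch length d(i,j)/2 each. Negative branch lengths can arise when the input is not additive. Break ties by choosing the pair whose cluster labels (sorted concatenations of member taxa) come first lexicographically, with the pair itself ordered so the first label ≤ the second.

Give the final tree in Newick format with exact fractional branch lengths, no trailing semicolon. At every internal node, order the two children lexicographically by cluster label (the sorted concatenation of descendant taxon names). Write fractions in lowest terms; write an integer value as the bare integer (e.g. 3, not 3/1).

(((H:63/4,T:41/4):21/4,J:15/4):13/8,Z:13/8)

step 1: merge (H,T) at d=26, Q=-87; branch lengths H→63/4, T→41/4; new cluster HT
  updated: d(HT,J)=9, d(HT,Z)=17/2
step 2: merge (HT,J) at d=9, Q=-49/2; branch lengths HT→21/4, J→15/4; new cluster HJT
  updated: d(HJT,Z)=13/4
step 3: merge (HJT,Z) at d=13/4; branch lengths HJT→13/8, Z→13/8; new cluster HJTZ
final tree: (((H:63/4,T:41/4):21/4,J:15/4):13/8,Z:13/8)
total length: 153/4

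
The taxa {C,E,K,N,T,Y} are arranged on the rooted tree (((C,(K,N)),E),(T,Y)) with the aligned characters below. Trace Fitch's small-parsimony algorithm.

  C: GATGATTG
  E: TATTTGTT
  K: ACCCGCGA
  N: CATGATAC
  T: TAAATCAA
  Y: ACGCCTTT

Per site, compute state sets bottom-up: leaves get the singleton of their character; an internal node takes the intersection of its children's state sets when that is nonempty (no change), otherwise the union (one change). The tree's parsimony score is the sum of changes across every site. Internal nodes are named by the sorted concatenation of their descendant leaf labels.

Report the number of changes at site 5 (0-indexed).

KN@0: {A} ∪ {C} = {A,C} (union, +1)
CKN@0: {G} ∪ {A,C} = {A,C,G} (union, +1)
CEKN@0: {A,C,G} ∪ {T} = {A,C,G,T} (union, +1)
TY@0: {T} ∪ {A} = {A,T} (union, +1)
CEKNTY@0: {A,C,G,T} ∩ {A,T} = {A,T} (intersection, +0)
KN@1: {C} ∪ {A} = {A,C} (union, +1)
CKN@1: {A} ∩ {A,C} = {A} (intersection, +0)
CEKN@1: {A} ∩ {A} = {A} (intersection, +0)
TY@1: {A} ∪ {C} = {A,C} (union, +1)
CEKNTY@1: {A} ∩ {A,C} = {A} (intersection, +0)
KN@2: {C} ∪ {T} = {C,T} (union, +1)
CKN@2: {T} ∩ {C,T} = {T} (intersection, +0)
CEKN@2: {T} ∩ {T} = {T} (intersection, +0)
TY@2: {A} ∪ {G} = {A,G} (union, +1)
CEKNTY@2: {T} ∪ {A,G} = {A,G,T} (union, +1)
KN@3: {C} ∪ {G} = {C,G} (union, +1)
CKN@3: {G} ∩ {C,G} = {G} (intersection, +0)
CEKN@3: {G} ∪ {T} = {G,T} (union, +1)
TY@3: {A} ∪ {C} = {A,C} (union, +1)
CEKNTY@3: {G,T} ∪ {A,C} = {A,C,G,T} (union, +1)
KN@4: {G} ∪ {A} = {A,G} (union, +1)
CKN@4: {A} ∩ {A,G} = {A} (intersection, +0)
CEKN@4: {A} ∪ {T} = {A,T} (union, +1)
TY@4: {T} ∪ {C} = {C,T} (union, +1)
CEKNTY@4: {A,T} ∩ {C,T} = {T} (intersection, +0)
KN@5: {C} ∪ {T} = {C,T} (union, +1)
CKN@5: {T} ∩ {C,T} = {T} (intersection, +0)
CEKN@5: {T} ∪ {G} = {G,T} (union, +1)
TY@5: {C} ∪ {T} = {C,T} (union, +1)
CEKNTY@5: {G,T} ∩ {C,T} = {T} (intersection, +0)
KN@6: {G} ∪ {A} = {A,G} (union, +1)
CKN@6: {T} ∪ {A,G} = {A,G,T} (union, +1)
CEKN@6: {A,G,T} ∩ {T} = {T} (intersection, +0)
TY@6: {A} ∪ {T} = {A,T} (union, +1)
CEKNTY@6: {T} ∩ {A,T} = {T} (intersection, +0)
KN@7: {A} ∪ {C} = {A,C} (union, +1)
CKN@7: {G} ∪ {A,C} = {A,C,G} (union, +1)
CEKN@7: {A,C,G} ∪ {T} = {A,C,G,T} (union, +1)
TY@7: {A} ∪ {T} = {A,T} (union, +1)
CEKNTY@7: {A,C,G,T} ∩ {A,T} = {A,T} (intersection, +0)
per-site changes: [4, 2, 3, 4, 3, 3, 3, 4]; total = 26

3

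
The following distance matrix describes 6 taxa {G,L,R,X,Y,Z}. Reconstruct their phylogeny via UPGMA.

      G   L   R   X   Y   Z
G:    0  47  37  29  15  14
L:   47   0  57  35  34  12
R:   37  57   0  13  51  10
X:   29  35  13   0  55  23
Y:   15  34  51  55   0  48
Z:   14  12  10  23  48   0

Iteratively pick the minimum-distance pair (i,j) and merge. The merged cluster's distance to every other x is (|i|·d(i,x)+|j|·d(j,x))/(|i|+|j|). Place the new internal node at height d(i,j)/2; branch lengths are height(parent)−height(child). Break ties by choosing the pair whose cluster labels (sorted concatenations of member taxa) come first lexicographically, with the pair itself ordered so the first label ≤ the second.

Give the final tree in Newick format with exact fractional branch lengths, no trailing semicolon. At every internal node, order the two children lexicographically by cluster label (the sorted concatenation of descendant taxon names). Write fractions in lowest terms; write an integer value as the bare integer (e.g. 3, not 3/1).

1. join R+Z (d=10) ⇒ RZ; edges |R|=5, |Z|=5
  updated: d(G,RZ)=51/2, d(L,RZ)=69/2, d(RZ,X)=18, d(RZ,Y)=99/2
2. join G+Y (d=15) ⇒ GY; edges |G|=15/2, |Y|=15/2
  updated: d(GY,L)=81/2, d(GY,RZ)=75/2, d(GY,X)=42
3. join RZ+X (d=18) ⇒ RXZ; edges |RZ|=4, |X|=9
  updated: d(GY,RXZ)=39, d(L,RXZ)=104/3
4. join L+RXZ (d=104/3) ⇒ LRXZ; edges |L|=52/3, |RXZ|=25/3
  updated: d(GY,LRXZ)=315/8
5. join GY+LRXZ (d=315/8) ⇒ GLRXYZ; edges |GY|=195/16, |LRXZ|=113/48
final tree: ((G:15/2,Y:15/2):195/16,(L:52/3,((R:5,Z:5):4,X:9):25/3):113/48)
total length: 1877/24

((G:15/2,Y:15/2):195/16,(L:52/3,((R:5,Z:5):4,X:9):25/3):113/48)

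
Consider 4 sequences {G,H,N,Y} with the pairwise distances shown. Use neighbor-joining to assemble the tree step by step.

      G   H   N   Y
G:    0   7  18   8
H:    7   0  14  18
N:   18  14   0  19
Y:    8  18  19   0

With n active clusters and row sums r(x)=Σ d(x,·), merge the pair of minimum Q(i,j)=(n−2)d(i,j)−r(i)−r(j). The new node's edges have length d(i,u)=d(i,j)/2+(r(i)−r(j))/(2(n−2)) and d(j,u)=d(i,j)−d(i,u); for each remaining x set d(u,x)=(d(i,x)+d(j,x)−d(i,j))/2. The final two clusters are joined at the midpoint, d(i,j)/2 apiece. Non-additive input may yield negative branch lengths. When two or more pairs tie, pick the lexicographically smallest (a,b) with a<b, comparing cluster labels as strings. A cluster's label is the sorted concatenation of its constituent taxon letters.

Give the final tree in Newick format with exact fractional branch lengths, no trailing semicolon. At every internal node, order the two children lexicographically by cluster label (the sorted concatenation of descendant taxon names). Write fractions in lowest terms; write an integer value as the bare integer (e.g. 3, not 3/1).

iteration 1: select G,Y (d=8, Q=-62); attach at lengths (1, 7); label the merged cluster GY
  updated: d(GY,H)=17/2, d(GY,N)=29/2
iteration 2: select GY,H (d=17/2, Q=-37); attach at lengths (9/2, 4); label the merged cluster GHY
  updated: d(GHY,N)=10
iteration 3: select GHY,N (d=10); attach at lengths (5, 5); label the merged cluster GHNY
final tree: (((G:1,Y:7):9/2,H:4):5,N:5)
total length: 53/2

(((G:1,Y:7):9/2,H:4):5,N:5)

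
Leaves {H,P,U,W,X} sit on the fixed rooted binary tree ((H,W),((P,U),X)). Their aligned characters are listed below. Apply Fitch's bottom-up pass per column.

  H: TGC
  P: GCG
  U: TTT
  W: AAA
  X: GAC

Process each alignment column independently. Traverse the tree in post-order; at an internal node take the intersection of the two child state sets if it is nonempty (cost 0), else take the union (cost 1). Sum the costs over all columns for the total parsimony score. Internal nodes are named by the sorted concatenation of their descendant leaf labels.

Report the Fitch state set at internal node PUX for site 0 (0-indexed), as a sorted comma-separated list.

site 0, node HW: H={T} ∪ W={A} → {A,T} (+1)
site 0, node PU: P={G} ∪ U={T} → {G,T} (+1)
site 0, node PUX: PU={G,T} ∩ X={G} → {G} (+0)
site 0, node HPUWX: HW={A,T} ∪ PUX={G} → {A,G,T} (+1)
site 1, node HW: H={G} ∪ W={A} → {A,G} (+1)
site 1, node PU: P={C} ∪ U={T} → {C,T} (+1)
site 1, node PUX: PU={C,T} ∪ X={A} → {A,C,T} (+1)
site 1, node HPUWX: HW={A,G} ∩ PUX={A,C,T} → {A} (+0)
site 2, node HW: H={C} ∪ W={A} → {A,C} (+1)
site 2, node PU: P={G} ∪ U={T} → {G,T} (+1)
site 2, node PUX: PU={G,T} ∪ X={C} → {C,G,T} (+1)
site 2, node HPUWX: HW={A,C} ∩ PUX={C,G,T} → {C} (+0)
per-site changes: [3, 3, 3]; total = 9

G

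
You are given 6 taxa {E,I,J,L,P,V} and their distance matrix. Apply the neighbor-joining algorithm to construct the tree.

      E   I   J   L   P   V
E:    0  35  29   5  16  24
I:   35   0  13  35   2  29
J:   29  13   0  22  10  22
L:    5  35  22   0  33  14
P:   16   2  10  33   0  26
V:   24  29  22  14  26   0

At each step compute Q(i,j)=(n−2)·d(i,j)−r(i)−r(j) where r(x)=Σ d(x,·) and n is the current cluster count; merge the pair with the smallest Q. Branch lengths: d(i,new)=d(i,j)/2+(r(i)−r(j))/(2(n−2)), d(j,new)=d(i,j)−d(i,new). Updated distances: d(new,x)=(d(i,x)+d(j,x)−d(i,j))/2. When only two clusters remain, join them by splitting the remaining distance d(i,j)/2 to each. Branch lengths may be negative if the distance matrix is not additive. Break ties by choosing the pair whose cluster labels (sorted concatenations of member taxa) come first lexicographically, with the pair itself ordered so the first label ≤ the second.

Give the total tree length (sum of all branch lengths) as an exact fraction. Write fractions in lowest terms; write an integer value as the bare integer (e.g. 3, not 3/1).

1. join E+L (d=5, Q=-198) ⇒ EL; edges |E|=5/2, |L|=5/2
  updated: d(EL,I)=65/2, d(EL,J)=23, d(EL,P)=22, d(EL,V)=33/2
2. join EL+V (d=33/2, Q=-138) ⇒ ELV; edges |EL|=25/3, |V|=49/6
  updated: d(ELV,I)=45/2, d(ELV,J)=57/4, d(ELV,P)=63/4
3. join ELV+J (d=57/4, Q=-245/4) ⇒ EJLV; edges |ELV|=175/16, |J|=53/16
  updated: d(EJLV,I)=85/8, d(EJLV,P)=23/4
4. join EJLV+I (d=85/8, Q=-147/8) ⇒ EIJLV; edges |EJLV|=115/16, |I|=55/16
  updated: d(EIJLV,P)=-23/16
5. join EIJLV+P (d=-23/16) ⇒ EIJLPV; edges |EIJLV|=-23/32, |P|=-23/32
final tree: (((((E:5/2,L:5/2):25/3,V:49/6):175/16,J:53/16):115/16,I:55/16):-23/32,P:-23/32)
total length: 719/16

719/16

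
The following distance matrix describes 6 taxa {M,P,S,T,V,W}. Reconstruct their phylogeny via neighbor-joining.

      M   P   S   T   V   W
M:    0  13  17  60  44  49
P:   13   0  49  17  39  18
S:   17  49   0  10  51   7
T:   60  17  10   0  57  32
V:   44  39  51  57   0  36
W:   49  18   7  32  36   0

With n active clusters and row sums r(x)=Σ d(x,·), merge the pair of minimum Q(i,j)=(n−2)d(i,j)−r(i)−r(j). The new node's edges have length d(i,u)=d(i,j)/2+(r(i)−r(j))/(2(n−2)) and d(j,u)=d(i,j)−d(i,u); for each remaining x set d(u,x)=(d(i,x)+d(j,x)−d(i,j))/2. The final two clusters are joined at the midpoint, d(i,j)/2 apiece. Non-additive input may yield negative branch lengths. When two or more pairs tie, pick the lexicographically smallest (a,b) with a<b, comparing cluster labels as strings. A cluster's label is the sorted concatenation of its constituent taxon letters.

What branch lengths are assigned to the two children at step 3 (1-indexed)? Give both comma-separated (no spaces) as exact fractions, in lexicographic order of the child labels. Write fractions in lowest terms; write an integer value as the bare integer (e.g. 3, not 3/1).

step 1: merge (S,T) at d=10, Q=-270; branch lengths S→-1/4, T→41/4; new cluster ST
  updated: d(M,ST)=67/2, d(P,ST)=28, d(ST,V)=49, d(ST,W)=29/2
step 2: merge (ST,W) at d=29/2, Q=-199; branch lengths ST→17/2, W→6; new cluster STW
  updated: d(M,STW)=34, d(P,STW)=63/4, d(STW,V)=141/4
step 3: merge (M,P) at d=13, Q=-531/4; branch lengths M→197/16, P→11/16; new cluster MP
  updated: d(MP,STW)=147/8, d(MP,V)=35
step 4: merge (MP,STW) at d=147/8, Q=-709/8; branch lengths MP→145/16, STW→149/16; new cluster MPSTW
  updated: d(MPSTW,V)=415/16
step 5: merge (MPSTW,V) at d=415/16; branch lengths MPSTW→415/32, V→415/32; new cluster MPSTVW
final tree: (((M:197/16,P:11/16):145/16,((S:-1/4,T:41/4):17/2,W:6):149/16):415/32,V:415/32)
total length: 1309/16

197/16,11/16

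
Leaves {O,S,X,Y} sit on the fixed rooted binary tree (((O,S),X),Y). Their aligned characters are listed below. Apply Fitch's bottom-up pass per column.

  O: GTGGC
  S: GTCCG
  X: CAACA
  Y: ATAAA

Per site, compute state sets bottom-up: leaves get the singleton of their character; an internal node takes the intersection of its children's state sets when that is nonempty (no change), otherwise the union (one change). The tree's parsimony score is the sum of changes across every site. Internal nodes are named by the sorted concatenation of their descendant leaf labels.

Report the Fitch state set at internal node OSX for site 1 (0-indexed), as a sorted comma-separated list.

A,T

site 0, node OS: O={G} ∩ S={G} → {G} (+0)
site 0, node OSX: OS={G} ∪ X={C} → {C,G} (+1)
site 0, node OSXY: OSX={C,G} ∪ Y={A} → {A,C,G} (+1)
site 1, node OS: O={T} ∩ S={T} → {T} (+0)
site 1, node OSX: OS={T} ∪ X={A} → {A,T} (+1)
site 1, node OSXY: OSX={A,T} ∩ Y={T} → {T} (+0)
site 2, node OS: O={G} ∪ S={C} → {C,G} (+1)
site 2, node OSX: OS={C,G} ∪ X={A} → {A,C,G} (+1)
site 2, node OSXY: OSX={A,C,G} ∩ Y={A} → {A} (+0)
site 3, node OS: O={G} ∪ S={C} → {C,G} (+1)
site 3, node OSX: OS={C,G} ∩ X={C} → {C} (+0)
site 3, node OSXY: OSX={C} ∪ Y={A} → {A,C} (+1)
site 4, node OS: O={C} ∪ S={G} → {C,G} (+1)
site 4, node OSX: OS={C,G} ∪ X={A} → {A,C,G} (+1)
site 4, node OSXY: OSX={A,C,G} ∩ Y={A} → {A} (+0)
per-site changes: [2, 1, 2, 2, 2]; total = 9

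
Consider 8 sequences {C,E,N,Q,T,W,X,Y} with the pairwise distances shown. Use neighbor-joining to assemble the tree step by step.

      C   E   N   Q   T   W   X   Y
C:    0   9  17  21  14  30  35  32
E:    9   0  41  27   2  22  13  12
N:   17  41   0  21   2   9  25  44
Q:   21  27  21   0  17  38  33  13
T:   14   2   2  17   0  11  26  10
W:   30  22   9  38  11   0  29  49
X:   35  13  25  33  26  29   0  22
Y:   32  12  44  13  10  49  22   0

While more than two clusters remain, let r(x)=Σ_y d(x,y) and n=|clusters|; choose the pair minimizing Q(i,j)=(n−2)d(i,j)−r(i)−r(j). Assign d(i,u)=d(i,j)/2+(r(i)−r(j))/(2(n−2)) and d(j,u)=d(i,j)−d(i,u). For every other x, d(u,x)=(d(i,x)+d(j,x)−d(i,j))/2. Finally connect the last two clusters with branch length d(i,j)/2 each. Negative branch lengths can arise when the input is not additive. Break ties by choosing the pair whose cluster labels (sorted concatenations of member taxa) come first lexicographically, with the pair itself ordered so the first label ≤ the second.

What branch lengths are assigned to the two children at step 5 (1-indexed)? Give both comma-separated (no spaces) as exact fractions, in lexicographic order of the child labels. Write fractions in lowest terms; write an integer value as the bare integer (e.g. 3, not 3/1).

step 1: merge (N,W) at d=9, Q=-293; branch lengths N→25/12, W→83/12; new cluster NW
  updated: d(C,NW)=19, d(E,NW)=27, d(NW,Q)=25, d(NW,T)=2, d(NW,X)=45/2, d(NW,Y)=42
step 2: merge (Q,Y) at d=13, Q=-202; branch lengths Q→7, Y→6; new cluster QY
  updated: d(C,QY)=20, d(E,QY)=13, d(NW,QY)=27, d(QY,T)=7, d(QY,X)=21
step 3: merge (NW,T) at d=2, Q=-281/2; branch lengths NW→109/16, T→-77/16; new cluster NTW
  updated: d(C,NTW)=31/2, d(E,NTW)=27/2, d(NTW,QY)=16, d(NTW,X)=93/4
step 4: merge (E,X) at d=13, Q=-407/4; branch lengths E→-19/24, X→331/24; new cluster EX
  updated: d(C,EX)=31/2, d(EX,NTW)=95/8, d(EX,QY)=21/2
step 5: merge (C,NTW) at d=31/2, Q=-507/8; branch lengths C→309/32, NTW→187/32; new cluster CNTW
  updated: d(CNTW,EX)=95/16, d(CNTW,QY)=41/4
step 6: merge (CNTW,EX) at d=95/16, Q=-427/16; branch lengths CNTW→91/32, EX→99/32; new cluster CENTWX
  updated: d(CENTWX,QY)=237/32
step 7: merge (CENTWX,QY) at d=237/32; branch lengths CENTWX→237/64, QY→237/64; new cluster CENQTWXY
final tree: (((C:309/32,((N:25/12,W:83/12):109/16,T:-77/16):187/32):91/32,(E:-19/24,X:331/24):99/32):237/64,(Q:7,Y:6):237/64)
total length: 2107/32

309/32,187/32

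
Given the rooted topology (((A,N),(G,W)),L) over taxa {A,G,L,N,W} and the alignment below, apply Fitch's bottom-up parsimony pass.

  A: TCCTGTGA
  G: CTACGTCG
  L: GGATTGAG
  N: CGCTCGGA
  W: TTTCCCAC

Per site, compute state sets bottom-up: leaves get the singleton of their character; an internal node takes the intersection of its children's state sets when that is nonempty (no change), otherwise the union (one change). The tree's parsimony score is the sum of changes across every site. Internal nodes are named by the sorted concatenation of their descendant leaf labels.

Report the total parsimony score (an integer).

18

[col 0] AN: children A:{T}, N:{C} ∪→ {C,T}; cost 1
[col 0] GW: children G:{C}, W:{T} ∪→ {C,T}; cost 1
[col 0] AGNW: children AN:{C,T}, GW:{C,T} ∩→ {C,T}; cost 0
[col 0] AGLNW: children AGNW:{C,T}, L:{G} ∪→ {C,G,T}; cost 1
[col 1] AN: children A:{C}, N:{G} ∪→ {C,G}; cost 1
[col 1] GW: children G:{T}, W:{T} ∩→ {T}; cost 0
[col 1] AGNW: children AN:{C,G}, GW:{T} ∪→ {C,G,T}; cost 1
[col 1] AGLNW: children AGNW:{C,G,T}, L:{G} ∩→ {G}; cost 0
[col 2] AN: children A:{C}, N:{C} ∩→ {C}; cost 0
[col 2] GW: children G:{A}, W:{T} ∪→ {A,T}; cost 1
[col 2] AGNW: children AN:{C}, GW:{A,T} ∪→ {A,C,T}; cost 1
[col 2] AGLNW: children AGNW:{A,C,T}, L:{A} ∩→ {A}; cost 0
[col 3] AN: children A:{T}, N:{T} ∩→ {T}; cost 0
[col 3] GW: children G:{C}, W:{C} ∩→ {C}; cost 0
[col 3] AGNW: children AN:{T}, GW:{C} ∪→ {C,T}; cost 1
[col 3] AGLNW: children AGNW:{C,T}, L:{T} ∩→ {T}; cost 0
[col 4] AN: children A:{G}, N:{C} ∪→ {C,G}; cost 1
[col 4] GW: children G:{G}, W:{C} ∪→ {C,G}; cost 1
[col 4] AGNW: children AN:{C,G}, GW:{C,G} ∩→ {C,G}; cost 0
[col 4] AGLNW: children AGNW:{C,G}, L:{T} ∪→ {C,G,T}; cost 1
[col 5] AN: children A:{T}, N:{G} ∪→ {G,T}; cost 1
[col 5] GW: children G:{T}, W:{C} ∪→ {C,T}; cost 1
[col 5] AGNW: children AN:{G,T}, GW:{C,T} ∩→ {T}; cost 0
[col 5] AGLNW: children AGNW:{T}, L:{G} ∪→ {G,T}; cost 1
[col 6] AN: children A:{G}, N:{G} ∩→ {G}; cost 0
[col 6] GW: children G:{C}, W:{A} ∪→ {A,C}; cost 1
[col 6] AGNW: children AN:{G}, GW:{A,C} ∪→ {A,C,G}; cost 1
[col 6] AGLNW: children AGNW:{A,C,G}, L:{A} ∩→ {A}; cost 0
[col 7] AN: children A:{A}, N:{A} ∩→ {A}; cost 0
[col 7] GW: children G:{G}, W:{C} ∪→ {C,G}; cost 1
[col 7] AGNW: children AN:{A}, GW:{C,G} ∪→ {A,C,G}; cost 1
[col 7] AGLNW: children AGNW:{A,C,G}, L:{G} ∩→ {G}; cost 0
per-site changes: [3, 2, 2, 1, 3, 3, 2, 2]; total = 18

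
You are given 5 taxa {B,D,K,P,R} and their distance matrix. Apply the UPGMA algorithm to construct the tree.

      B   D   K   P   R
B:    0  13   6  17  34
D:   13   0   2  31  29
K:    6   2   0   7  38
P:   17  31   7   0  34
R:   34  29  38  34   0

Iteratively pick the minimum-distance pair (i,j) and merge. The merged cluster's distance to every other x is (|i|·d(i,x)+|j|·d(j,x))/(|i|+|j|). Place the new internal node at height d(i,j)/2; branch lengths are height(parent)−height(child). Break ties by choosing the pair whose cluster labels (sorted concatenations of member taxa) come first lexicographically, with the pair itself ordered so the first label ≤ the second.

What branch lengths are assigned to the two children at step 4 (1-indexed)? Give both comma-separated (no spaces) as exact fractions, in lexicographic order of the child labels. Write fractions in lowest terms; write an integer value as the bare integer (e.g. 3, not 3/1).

iteration 1: select D,K (d=2); attach at lengths (1, 1); label the merged cluster DK
  updated: d(B,DK)=19/2, d(DK,P)=19, d(DK,R)=67/2
iteration 2: select B,DK (d=19/2); attach at lengths (19/4, 15/4); label the merged cluster BDK
  updated: d(BDK,P)=55/3, d(BDK,R)=101/3
iteration 3: select BDK,P (d=55/3); attach at lengths (53/12, 55/6); label the merged cluster BDKP
  updated: d(BDKP,R)=135/4
iteration 4: select BDKP,R (d=135/4); attach at lengths (185/24, 135/8); label the merged cluster BDKPR
final tree: (((B:19/4,(D:1,K:1):15/4):53/12,P:55/6):185/24,R:135/8)
total length: 146/3

185/24,135/8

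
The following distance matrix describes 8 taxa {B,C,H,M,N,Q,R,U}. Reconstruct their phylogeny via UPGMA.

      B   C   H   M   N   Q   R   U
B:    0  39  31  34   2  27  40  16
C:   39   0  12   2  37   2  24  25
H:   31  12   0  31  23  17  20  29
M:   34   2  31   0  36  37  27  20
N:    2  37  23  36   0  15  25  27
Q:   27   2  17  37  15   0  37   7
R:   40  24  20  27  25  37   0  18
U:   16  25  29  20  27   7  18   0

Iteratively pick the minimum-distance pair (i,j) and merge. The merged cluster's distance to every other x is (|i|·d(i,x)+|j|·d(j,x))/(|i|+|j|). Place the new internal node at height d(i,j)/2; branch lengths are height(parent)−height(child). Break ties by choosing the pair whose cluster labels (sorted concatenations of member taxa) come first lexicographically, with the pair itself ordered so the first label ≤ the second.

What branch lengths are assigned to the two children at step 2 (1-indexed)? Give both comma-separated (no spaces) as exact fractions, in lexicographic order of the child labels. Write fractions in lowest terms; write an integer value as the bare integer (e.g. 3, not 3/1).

iteration 1: select B,N (d=2); attach at lengths (1, 1); label the merged cluster BN
  updated: d(BN,C)=38, d(BN,H)=27, d(BN,M)=35, d(BN,Q)=21, d(BN,R)=65/2, d(BN,U)=43/2
iteration 2: select C,M (d=2); attach at lengths (1, 1); label the merged cluster CM
  updated: d(BN,CM)=73/2, d(CM,H)=43/2, d(CM,Q)=39/2, d(CM,R)=51/2, d(CM,U)=45/2
iteration 3: select Q,U (d=7); attach at lengths (7/2, 7/2); label the merged cluster QU
  updated: d(BN,QU)=85/4, d(CM,QU)=21, d(H,QU)=23, d(QU,R)=55/2
iteration 4: select H,R (d=20); attach at lengths (10, 10); label the merged cluster HR
  updated: d(BN,HR)=119/4, d(CM,HR)=47/2, d(HR,QU)=101/4
iteration 5: select CM,QU (d=21); attach at lengths (19/2, 7); label the merged cluster CMQU
  updated: d(BN,CMQU)=231/8, d(CMQU,HR)=195/8
iteration 6: select CMQU,HR (d=195/8); attach at lengths (27/16, 35/16); label the merged cluster CHMQRU
  updated: d(BN,CHMQRU)=175/6
iteration 7: select BN,CHMQRU (d=175/6); attach at lengths (163/12, 115/48); label the merged cluster BCHMNQRU
final tree: ((B:1,N:1):163/12,(((C:1,M:1):19/2,(Q:7/2,U:7/2):7):27/16,(H:10,R:10):35/16):115/48)
total length: 3233/48

1,1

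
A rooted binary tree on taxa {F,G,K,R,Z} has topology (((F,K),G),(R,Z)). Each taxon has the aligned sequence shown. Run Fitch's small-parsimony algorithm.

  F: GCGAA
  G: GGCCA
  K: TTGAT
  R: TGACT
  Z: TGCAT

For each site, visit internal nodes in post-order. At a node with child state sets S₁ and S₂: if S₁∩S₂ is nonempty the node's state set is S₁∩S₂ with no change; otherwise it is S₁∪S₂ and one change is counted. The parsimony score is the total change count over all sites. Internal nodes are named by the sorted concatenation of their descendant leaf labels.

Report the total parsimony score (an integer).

site 0, node FK: F={G} ∪ K={T} → {G,T} (+1)
site 0, node FGK: FK={G,T} ∩ G={G} → {G} (+0)
site 0, node RZ: R={T} ∩ Z={T} → {T} (+0)
site 0, node FGKRZ: FGK={G} ∪ RZ={T} → {G,T} (+1)
site 1, node FK: F={C} ∪ K={T} → {C,T} (+1)
site 1, node FGK: FK={C,T} ∪ G={G} → {C,G,T} (+1)
site 1, node RZ: R={G} ∩ Z={G} → {G} (+0)
site 1, node FGKRZ: FGK={C,G,T} ∩ RZ={G} → {G} (+0)
site 2, node FK: F={G} ∩ K={G} → {G} (+0)
site 2, node FGK: FK={G} ∪ G={C} → {C,G} (+1)
site 2, node RZ: R={A} ∪ Z={C} → {A,C} (+1)
site 2, node FGKRZ: FGK={C,G} ∩ RZ={A,C} → {C} (+0)
site 3, node FK: F={A} ∩ K={A} → {A} (+0)
site 3, node FGK: FK={A} ∪ G={C} → {A,C} (+1)
site 3, node RZ: R={C} ∪ Z={A} → {A,C} (+1)
site 3, node FGKRZ: FGK={A,C} ∩ RZ={A,C} → {A,C} (+0)
site 4, node FK: F={A} ∪ K={T} → {A,T} (+1)
site 4, node FGK: FK={A,T} ∩ G={A} → {A} (+0)
site 4, node RZ: R={T} ∩ Z={T} → {T} (+0)
site 4, node FGKRZ: FGK={A} ∪ RZ={T} → {A,T} (+1)
per-site changes: [2, 2, 2, 2, 2]; total = 10

10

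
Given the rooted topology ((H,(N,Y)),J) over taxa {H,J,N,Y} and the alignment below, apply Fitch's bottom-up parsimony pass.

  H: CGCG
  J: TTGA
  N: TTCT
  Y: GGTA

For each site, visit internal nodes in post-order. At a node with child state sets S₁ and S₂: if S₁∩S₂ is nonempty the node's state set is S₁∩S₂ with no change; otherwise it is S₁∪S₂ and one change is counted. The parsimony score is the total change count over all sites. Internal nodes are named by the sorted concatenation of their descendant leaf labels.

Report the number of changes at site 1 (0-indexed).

2

[col 0] NY: children N:{T}, Y:{G} ∪→ {G,T}; cost 1
[col 0] HNY: children H:{C}, NY:{G,T} ∪→ {C,G,T}; cost 1
[col 0] HJNY: children HNY:{C,G,T}, J:{T} ∩→ {T}; cost 0
[col 1] NY: children N:{T}, Y:{G} ∪→ {G,T}; cost 1
[col 1] HNY: children H:{G}, NY:{G,T} ∩→ {G}; cost 0
[col 1] HJNY: children HNY:{G}, J:{T} ∪→ {G,T}; cost 1
[col 2] NY: children N:{C}, Y:{T} ∪→ {C,T}; cost 1
[col 2] HNY: children H:{C}, NY:{C,T} ∩→ {C}; cost 0
[col 2] HJNY: children HNY:{C}, J:{G} ∪→ {C,G}; cost 1
[col 3] NY: children N:{T}, Y:{A} ∪→ {A,T}; cost 1
[col 3] HNY: children H:{G}, NY:{A,T} ∪→ {A,G,T}; cost 1
[col 3] HJNY: children HNY:{A,G,T}, J:{A} ∩→ {A}; cost 0
per-site changes: [2, 2, 2, 2]; total = 8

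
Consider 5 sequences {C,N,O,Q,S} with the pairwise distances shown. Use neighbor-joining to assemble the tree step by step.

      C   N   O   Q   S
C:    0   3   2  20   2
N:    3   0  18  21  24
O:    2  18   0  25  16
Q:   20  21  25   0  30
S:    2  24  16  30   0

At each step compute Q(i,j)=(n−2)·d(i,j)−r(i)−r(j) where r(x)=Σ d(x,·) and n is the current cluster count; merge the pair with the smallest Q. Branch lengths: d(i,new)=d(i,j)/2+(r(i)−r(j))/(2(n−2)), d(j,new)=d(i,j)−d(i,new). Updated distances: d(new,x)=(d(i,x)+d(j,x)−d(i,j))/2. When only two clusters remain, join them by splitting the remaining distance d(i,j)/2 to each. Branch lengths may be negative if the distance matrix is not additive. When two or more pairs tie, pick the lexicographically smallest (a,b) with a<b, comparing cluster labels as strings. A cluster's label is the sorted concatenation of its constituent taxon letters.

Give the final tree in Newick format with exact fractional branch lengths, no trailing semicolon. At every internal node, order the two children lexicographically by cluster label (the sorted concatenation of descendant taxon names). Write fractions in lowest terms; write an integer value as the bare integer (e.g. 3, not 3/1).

step 1: merge (N,Q) at d=21, Q=-99; branch lengths N→11/2, Q→31/2; new cluster NQ
  updated: d(C,NQ)=1, d(NQ,O)=11, d(NQ,S)=33/2
step 2: merge (C,S) at d=2, Q=-71/2; branch lengths C→-51/8, S→67/8; new cluster CS
  updated: d(CS,NQ)=31/4, d(CS,O)=8
step 3: merge (CS,NQ) at d=31/4, Q=-107/4; branch lengths CS→19/8, NQ→43/8; new cluster CNQS
  updated: d(CNQS,O)=45/8
step 4: merge (CNQS,O) at d=45/8; branch lengths CNQS→45/16, O→45/16; new cluster CNOQS
final tree: (((C:-51/8,S:67/8):19/8,(N:11/2,Q:31/2):43/8):45/16,O:45/16)
total length: 291/8

(((C:-51/8,S:67/8):19/8,(N:11/2,Q:31/2):43/8):45/16,O:45/16)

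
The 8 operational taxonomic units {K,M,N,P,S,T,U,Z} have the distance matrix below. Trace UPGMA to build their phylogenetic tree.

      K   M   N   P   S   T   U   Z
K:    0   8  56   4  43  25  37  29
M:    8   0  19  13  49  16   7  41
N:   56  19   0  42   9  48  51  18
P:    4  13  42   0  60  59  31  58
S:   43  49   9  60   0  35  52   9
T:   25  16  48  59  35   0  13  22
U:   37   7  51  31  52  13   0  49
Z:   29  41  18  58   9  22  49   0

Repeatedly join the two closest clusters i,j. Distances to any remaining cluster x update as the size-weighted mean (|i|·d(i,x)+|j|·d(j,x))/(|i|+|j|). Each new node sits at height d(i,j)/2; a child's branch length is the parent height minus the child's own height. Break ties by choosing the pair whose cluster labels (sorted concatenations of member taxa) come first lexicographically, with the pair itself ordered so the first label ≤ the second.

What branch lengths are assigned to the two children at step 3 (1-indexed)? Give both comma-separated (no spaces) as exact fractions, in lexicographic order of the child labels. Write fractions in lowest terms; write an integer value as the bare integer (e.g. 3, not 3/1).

iteration 1: select K,P (d=4); attach at lengths (2, 2); label the merged cluster KP
  updated: d(KP,M)=21/2, d(KP,N)=49, d(KP,S)=103/2, d(KP,T)=42, d(KP,U)=34, d(KP,Z)=87/2
iteration 2: select M,U (d=7); attach at lengths (7/2, 7/2); label the merged cluster MU
  updated: d(KP,MU)=89/4, d(MU,N)=35, d(MU,S)=101/2, d(MU,T)=29/2, d(MU,Z)=45
iteration 3: select N,S (d=9); attach at lengths (9/2, 9/2); label the merged cluster NS
  updated: d(KP,NS)=201/4, d(MU,NS)=171/4, d(NS,T)=83/2, d(NS,Z)=27/2
iteration 4: select NS,Z (d=27/2); attach at lengths (9/4, 27/4); label the merged cluster NSZ
  updated: d(KP,NSZ)=48, d(MU,NSZ)=87/2, d(NSZ,T)=35
iteration 5: select MU,T (d=29/2); attach at lengths (15/4, 29/4); label the merged cluster MTU
  updated: d(KP,MTU)=173/6, d(MTU,NSZ)=122/3
iteration 6: select KP,MTU (d=173/6); attach at lengths (149/12, 43/6); label the merged cluster KMPTU
  updated: d(KMPTU,NSZ)=218/5
iteration 7: select KMPTU,NSZ (d=218/5); attach at lengths (443/60, 301/20); label the merged cluster KMNPSTUZ
final tree: (((K:2,P:2):149/12,((M:7/2,U:7/2):15/4,T:29/4):43/6):443/60,((N:9/2,S:9/2):9/4,Z:27/4):301/20)
total length: 4921/60

9/2,9/2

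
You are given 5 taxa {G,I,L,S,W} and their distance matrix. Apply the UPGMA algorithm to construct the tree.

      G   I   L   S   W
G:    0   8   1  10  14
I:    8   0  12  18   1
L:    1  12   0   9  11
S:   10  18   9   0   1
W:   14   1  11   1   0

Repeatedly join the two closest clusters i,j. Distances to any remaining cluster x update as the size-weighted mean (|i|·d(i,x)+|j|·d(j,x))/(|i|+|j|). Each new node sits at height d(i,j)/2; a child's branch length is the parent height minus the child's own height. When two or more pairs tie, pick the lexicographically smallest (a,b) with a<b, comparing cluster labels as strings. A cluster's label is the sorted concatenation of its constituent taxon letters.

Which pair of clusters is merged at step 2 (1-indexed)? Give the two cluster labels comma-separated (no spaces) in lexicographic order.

I,W

1. join G+L (d=1) ⇒ GL; edges |G|=1/2, |L|=1/2
  updated: d(GL,I)=10, d(GL,S)=19/2, d(GL,W)=25/2
2. join I+W (d=1) ⇒ IW; edges |I|=1/2, |W|=1/2
  updated: d(GL,IW)=45/4, d(IW,S)=19/2
3. join GL+S (d=19/2) ⇒ GLS; edges |GL|=17/4, |S|=19/4
  updated: d(GLS,IW)=32/3
4. join GLS+IW (d=32/3) ⇒ GILSW; edges |GLS|=7/12, |IW|=29/6
final tree: (((G:1/2,L:1/2):17/4,S:19/4):7/12,(I:1/2,W:1/2):29/6)
total length: 197/12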